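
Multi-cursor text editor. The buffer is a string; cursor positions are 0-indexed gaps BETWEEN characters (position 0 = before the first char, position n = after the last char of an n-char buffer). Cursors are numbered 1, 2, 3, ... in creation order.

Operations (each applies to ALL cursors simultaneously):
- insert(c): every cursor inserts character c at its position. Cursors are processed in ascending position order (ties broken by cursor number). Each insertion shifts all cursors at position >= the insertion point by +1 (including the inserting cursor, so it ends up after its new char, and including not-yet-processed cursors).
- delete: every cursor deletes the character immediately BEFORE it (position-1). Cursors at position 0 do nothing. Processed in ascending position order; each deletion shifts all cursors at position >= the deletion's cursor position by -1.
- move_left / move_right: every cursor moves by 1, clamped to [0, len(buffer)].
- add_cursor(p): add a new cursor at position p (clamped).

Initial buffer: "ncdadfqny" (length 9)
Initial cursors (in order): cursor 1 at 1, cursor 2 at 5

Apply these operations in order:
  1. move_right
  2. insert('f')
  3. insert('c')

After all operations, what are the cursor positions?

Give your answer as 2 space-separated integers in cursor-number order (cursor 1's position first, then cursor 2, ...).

Answer: 4 10

Derivation:
After op 1 (move_right): buffer="ncdadfqny" (len 9), cursors c1@2 c2@6, authorship .........
After op 2 (insert('f')): buffer="ncfdadffqny" (len 11), cursors c1@3 c2@8, authorship ..1....2...
After op 3 (insert('c')): buffer="ncfcdadffcqny" (len 13), cursors c1@4 c2@10, authorship ..11....22...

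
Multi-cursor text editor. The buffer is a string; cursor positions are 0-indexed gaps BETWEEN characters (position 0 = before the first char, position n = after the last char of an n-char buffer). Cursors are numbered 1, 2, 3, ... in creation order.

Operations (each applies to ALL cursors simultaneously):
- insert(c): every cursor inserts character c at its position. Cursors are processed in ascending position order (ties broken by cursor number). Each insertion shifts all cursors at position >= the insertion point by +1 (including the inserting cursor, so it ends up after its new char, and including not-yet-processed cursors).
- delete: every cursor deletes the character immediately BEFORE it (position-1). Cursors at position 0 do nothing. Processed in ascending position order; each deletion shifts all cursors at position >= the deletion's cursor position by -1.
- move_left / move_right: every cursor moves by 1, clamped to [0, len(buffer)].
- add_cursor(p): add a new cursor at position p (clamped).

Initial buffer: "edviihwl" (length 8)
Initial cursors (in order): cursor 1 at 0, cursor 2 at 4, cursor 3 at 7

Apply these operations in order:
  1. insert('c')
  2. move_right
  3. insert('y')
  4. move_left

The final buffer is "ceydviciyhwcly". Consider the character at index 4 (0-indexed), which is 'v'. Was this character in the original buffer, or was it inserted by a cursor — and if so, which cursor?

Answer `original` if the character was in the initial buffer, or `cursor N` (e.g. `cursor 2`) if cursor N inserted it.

Answer: original

Derivation:
After op 1 (insert('c')): buffer="cedvicihwcl" (len 11), cursors c1@1 c2@6 c3@10, authorship 1....2...3.
After op 2 (move_right): buffer="cedvicihwcl" (len 11), cursors c1@2 c2@7 c3@11, authorship 1....2...3.
After op 3 (insert('y')): buffer="ceydviciyhwcly" (len 14), cursors c1@3 c2@9 c3@14, authorship 1.1...2.2..3.3
After op 4 (move_left): buffer="ceydviciyhwcly" (len 14), cursors c1@2 c2@8 c3@13, authorship 1.1...2.2..3.3
Authorship (.=original, N=cursor N): 1 . 1 . . . 2 . 2 . . 3 . 3
Index 4: author = original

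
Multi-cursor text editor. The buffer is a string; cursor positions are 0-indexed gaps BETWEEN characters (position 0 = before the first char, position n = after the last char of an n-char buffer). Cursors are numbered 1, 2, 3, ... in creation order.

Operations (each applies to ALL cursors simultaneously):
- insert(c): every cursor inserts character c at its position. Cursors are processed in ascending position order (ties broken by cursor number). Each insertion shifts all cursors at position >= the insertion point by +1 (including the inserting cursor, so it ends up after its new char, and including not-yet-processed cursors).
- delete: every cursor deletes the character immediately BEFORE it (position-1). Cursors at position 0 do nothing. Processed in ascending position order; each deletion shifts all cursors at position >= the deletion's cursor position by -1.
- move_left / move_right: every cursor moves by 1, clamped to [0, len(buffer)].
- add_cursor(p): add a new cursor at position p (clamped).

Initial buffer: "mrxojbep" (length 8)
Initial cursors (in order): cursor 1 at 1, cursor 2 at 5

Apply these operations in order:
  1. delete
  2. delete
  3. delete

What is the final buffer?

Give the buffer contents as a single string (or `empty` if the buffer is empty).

Answer: rbep

Derivation:
After op 1 (delete): buffer="rxobep" (len 6), cursors c1@0 c2@3, authorship ......
After op 2 (delete): buffer="rxbep" (len 5), cursors c1@0 c2@2, authorship .....
After op 3 (delete): buffer="rbep" (len 4), cursors c1@0 c2@1, authorship ....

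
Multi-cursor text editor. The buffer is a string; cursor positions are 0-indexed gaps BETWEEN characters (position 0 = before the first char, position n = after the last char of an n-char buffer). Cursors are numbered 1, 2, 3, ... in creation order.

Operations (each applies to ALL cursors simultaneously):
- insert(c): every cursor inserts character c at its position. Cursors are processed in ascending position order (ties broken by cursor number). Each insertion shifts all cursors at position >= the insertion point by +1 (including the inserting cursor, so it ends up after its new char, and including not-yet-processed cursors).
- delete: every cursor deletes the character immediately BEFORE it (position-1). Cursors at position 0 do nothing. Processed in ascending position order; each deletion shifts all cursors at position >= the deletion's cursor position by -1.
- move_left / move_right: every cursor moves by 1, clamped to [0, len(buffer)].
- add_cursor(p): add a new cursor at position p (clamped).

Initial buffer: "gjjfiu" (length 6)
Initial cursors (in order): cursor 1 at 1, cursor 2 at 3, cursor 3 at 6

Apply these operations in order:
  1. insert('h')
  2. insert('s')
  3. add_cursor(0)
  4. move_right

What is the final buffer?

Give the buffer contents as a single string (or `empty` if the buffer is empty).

Answer: ghsjjhsfiuhs

Derivation:
After op 1 (insert('h')): buffer="ghjjhfiuh" (len 9), cursors c1@2 c2@5 c3@9, authorship .1..2...3
After op 2 (insert('s')): buffer="ghsjjhsfiuhs" (len 12), cursors c1@3 c2@7 c3@12, authorship .11..22...33
After op 3 (add_cursor(0)): buffer="ghsjjhsfiuhs" (len 12), cursors c4@0 c1@3 c2@7 c3@12, authorship .11..22...33
After op 4 (move_right): buffer="ghsjjhsfiuhs" (len 12), cursors c4@1 c1@4 c2@8 c3@12, authorship .11..22...33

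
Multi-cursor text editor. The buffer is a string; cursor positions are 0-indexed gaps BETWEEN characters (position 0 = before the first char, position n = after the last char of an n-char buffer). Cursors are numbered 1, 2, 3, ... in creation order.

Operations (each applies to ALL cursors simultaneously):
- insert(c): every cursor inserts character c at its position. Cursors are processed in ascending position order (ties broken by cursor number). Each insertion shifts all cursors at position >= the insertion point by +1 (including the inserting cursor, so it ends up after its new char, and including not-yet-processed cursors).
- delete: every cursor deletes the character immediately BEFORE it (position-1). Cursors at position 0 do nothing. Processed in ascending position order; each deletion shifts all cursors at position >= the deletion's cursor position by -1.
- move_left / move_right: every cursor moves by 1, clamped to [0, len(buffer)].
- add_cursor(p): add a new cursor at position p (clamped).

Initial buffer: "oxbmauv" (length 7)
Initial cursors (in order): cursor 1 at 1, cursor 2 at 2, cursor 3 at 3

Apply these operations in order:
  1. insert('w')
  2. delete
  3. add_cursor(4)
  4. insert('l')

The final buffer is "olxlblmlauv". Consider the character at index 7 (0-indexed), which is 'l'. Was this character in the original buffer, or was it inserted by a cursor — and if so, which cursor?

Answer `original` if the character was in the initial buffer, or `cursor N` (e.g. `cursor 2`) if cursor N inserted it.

After op 1 (insert('w')): buffer="owxwbwmauv" (len 10), cursors c1@2 c2@4 c3@6, authorship .1.2.3....
After op 2 (delete): buffer="oxbmauv" (len 7), cursors c1@1 c2@2 c3@3, authorship .......
After op 3 (add_cursor(4)): buffer="oxbmauv" (len 7), cursors c1@1 c2@2 c3@3 c4@4, authorship .......
After op 4 (insert('l')): buffer="olxlblmlauv" (len 11), cursors c1@2 c2@4 c3@6 c4@8, authorship .1.2.3.4...
Authorship (.=original, N=cursor N): . 1 . 2 . 3 . 4 . . .
Index 7: author = 4

Answer: cursor 4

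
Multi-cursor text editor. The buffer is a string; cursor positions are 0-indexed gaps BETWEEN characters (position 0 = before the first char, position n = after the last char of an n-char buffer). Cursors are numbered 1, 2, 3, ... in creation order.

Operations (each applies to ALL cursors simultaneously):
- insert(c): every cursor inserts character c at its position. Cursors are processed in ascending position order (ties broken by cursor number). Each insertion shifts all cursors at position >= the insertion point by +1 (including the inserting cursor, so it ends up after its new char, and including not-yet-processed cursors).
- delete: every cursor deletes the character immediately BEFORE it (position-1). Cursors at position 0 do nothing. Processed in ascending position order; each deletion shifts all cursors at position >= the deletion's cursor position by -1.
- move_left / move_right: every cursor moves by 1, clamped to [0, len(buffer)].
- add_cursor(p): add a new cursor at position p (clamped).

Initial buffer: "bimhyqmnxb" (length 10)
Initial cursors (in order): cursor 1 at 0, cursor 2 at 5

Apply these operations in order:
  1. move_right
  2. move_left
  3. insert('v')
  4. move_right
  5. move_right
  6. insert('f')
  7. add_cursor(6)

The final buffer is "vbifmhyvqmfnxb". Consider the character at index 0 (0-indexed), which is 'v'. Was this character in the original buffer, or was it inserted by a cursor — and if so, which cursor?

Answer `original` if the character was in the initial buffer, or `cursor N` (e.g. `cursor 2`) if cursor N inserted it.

Answer: cursor 1

Derivation:
After op 1 (move_right): buffer="bimhyqmnxb" (len 10), cursors c1@1 c2@6, authorship ..........
After op 2 (move_left): buffer="bimhyqmnxb" (len 10), cursors c1@0 c2@5, authorship ..........
After op 3 (insert('v')): buffer="vbimhyvqmnxb" (len 12), cursors c1@1 c2@7, authorship 1.....2.....
After op 4 (move_right): buffer="vbimhyvqmnxb" (len 12), cursors c1@2 c2@8, authorship 1.....2.....
After op 5 (move_right): buffer="vbimhyvqmnxb" (len 12), cursors c1@3 c2@9, authorship 1.....2.....
After op 6 (insert('f')): buffer="vbifmhyvqmfnxb" (len 14), cursors c1@4 c2@11, authorship 1..1...2..2...
After op 7 (add_cursor(6)): buffer="vbifmhyvqmfnxb" (len 14), cursors c1@4 c3@6 c2@11, authorship 1..1...2..2...
Authorship (.=original, N=cursor N): 1 . . 1 . . . 2 . . 2 . . .
Index 0: author = 1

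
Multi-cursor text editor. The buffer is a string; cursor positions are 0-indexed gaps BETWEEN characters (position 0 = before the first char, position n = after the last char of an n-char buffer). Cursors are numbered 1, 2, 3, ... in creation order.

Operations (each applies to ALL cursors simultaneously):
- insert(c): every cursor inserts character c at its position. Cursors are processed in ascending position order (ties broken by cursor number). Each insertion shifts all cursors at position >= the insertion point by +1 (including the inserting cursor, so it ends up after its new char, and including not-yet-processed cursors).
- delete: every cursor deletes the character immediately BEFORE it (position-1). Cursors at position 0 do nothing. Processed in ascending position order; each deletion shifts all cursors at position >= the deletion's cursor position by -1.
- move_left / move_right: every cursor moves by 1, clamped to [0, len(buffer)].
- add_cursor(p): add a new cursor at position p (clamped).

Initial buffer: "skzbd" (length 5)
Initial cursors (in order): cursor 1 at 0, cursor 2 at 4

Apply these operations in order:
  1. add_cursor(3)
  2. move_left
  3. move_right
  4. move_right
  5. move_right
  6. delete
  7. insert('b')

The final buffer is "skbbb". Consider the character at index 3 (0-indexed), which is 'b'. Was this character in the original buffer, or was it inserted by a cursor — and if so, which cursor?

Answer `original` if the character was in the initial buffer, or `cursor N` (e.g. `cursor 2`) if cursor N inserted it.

After op 1 (add_cursor(3)): buffer="skzbd" (len 5), cursors c1@0 c3@3 c2@4, authorship .....
After op 2 (move_left): buffer="skzbd" (len 5), cursors c1@0 c3@2 c2@3, authorship .....
After op 3 (move_right): buffer="skzbd" (len 5), cursors c1@1 c3@3 c2@4, authorship .....
After op 4 (move_right): buffer="skzbd" (len 5), cursors c1@2 c3@4 c2@5, authorship .....
After op 5 (move_right): buffer="skzbd" (len 5), cursors c1@3 c2@5 c3@5, authorship .....
After op 6 (delete): buffer="sk" (len 2), cursors c1@2 c2@2 c3@2, authorship ..
After op 7 (insert('b')): buffer="skbbb" (len 5), cursors c1@5 c2@5 c3@5, authorship ..123
Authorship (.=original, N=cursor N): . . 1 2 3
Index 3: author = 2

Answer: cursor 2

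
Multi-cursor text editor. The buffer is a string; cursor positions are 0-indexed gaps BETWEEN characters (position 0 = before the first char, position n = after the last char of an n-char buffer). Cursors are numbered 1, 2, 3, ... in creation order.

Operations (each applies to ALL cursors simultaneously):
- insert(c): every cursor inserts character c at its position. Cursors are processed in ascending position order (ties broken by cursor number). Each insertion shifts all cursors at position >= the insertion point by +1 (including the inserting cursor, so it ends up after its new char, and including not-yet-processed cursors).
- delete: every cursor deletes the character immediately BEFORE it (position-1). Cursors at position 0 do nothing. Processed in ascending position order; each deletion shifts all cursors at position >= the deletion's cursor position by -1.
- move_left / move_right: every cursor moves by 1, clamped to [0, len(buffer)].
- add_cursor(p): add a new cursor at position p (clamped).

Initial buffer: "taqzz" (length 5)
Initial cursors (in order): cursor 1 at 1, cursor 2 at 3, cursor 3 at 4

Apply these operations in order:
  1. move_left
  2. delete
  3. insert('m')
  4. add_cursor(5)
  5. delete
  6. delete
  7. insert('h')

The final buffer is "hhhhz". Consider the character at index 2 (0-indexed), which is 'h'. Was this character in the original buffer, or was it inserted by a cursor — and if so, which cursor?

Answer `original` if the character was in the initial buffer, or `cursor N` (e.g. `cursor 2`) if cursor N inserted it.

Answer: cursor 3

Derivation:
After op 1 (move_left): buffer="taqzz" (len 5), cursors c1@0 c2@2 c3@3, authorship .....
After op 2 (delete): buffer="tzz" (len 3), cursors c1@0 c2@1 c3@1, authorship ...
After op 3 (insert('m')): buffer="mtmmzz" (len 6), cursors c1@1 c2@4 c3@4, authorship 1.23..
After op 4 (add_cursor(5)): buffer="mtmmzz" (len 6), cursors c1@1 c2@4 c3@4 c4@5, authorship 1.23..
After op 5 (delete): buffer="tz" (len 2), cursors c1@0 c2@1 c3@1 c4@1, authorship ..
After op 6 (delete): buffer="z" (len 1), cursors c1@0 c2@0 c3@0 c4@0, authorship .
After op 7 (insert('h')): buffer="hhhhz" (len 5), cursors c1@4 c2@4 c3@4 c4@4, authorship 1234.
Authorship (.=original, N=cursor N): 1 2 3 4 .
Index 2: author = 3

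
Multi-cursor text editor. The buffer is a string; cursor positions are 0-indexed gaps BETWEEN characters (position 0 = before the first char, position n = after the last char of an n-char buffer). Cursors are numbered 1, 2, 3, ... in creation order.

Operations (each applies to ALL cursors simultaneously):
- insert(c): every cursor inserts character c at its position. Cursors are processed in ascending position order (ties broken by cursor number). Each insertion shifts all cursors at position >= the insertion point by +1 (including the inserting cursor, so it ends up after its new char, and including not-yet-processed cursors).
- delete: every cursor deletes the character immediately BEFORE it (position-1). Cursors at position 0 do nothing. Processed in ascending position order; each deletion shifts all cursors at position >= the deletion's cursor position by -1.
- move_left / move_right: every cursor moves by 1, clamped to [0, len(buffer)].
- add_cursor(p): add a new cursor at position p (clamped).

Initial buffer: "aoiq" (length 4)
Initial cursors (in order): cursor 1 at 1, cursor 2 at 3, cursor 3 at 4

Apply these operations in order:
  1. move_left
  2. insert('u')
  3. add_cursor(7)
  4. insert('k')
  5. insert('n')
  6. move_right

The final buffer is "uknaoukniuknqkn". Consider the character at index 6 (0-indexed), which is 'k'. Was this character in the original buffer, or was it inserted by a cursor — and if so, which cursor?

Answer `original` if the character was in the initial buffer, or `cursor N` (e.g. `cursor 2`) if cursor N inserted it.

After op 1 (move_left): buffer="aoiq" (len 4), cursors c1@0 c2@2 c3@3, authorship ....
After op 2 (insert('u')): buffer="uaouiuq" (len 7), cursors c1@1 c2@4 c3@6, authorship 1..2.3.
After op 3 (add_cursor(7)): buffer="uaouiuq" (len 7), cursors c1@1 c2@4 c3@6 c4@7, authorship 1..2.3.
After op 4 (insert('k')): buffer="ukaoukiukqk" (len 11), cursors c1@2 c2@6 c3@9 c4@11, authorship 11..22.33.4
After op 5 (insert('n')): buffer="uknaoukniuknqkn" (len 15), cursors c1@3 c2@8 c3@12 c4@15, authorship 111..222.333.44
After op 6 (move_right): buffer="uknaoukniuknqkn" (len 15), cursors c1@4 c2@9 c3@13 c4@15, authorship 111..222.333.44
Authorship (.=original, N=cursor N): 1 1 1 . . 2 2 2 . 3 3 3 . 4 4
Index 6: author = 2

Answer: cursor 2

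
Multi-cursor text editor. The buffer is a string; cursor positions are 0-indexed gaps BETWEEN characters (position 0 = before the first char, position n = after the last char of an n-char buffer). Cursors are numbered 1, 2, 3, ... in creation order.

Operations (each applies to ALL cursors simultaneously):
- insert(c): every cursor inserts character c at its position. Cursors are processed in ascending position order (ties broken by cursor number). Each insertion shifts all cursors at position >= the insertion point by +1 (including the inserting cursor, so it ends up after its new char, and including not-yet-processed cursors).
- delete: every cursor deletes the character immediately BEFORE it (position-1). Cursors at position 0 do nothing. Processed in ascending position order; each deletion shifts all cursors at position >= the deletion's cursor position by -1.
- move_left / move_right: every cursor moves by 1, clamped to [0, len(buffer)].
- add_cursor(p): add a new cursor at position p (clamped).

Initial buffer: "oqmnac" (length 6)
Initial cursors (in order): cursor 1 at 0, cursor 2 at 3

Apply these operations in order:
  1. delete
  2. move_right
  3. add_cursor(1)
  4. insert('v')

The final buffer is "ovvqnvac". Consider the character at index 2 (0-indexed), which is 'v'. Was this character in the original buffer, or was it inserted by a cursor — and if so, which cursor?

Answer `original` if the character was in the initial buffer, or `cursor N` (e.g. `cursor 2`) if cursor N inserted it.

After op 1 (delete): buffer="oqnac" (len 5), cursors c1@0 c2@2, authorship .....
After op 2 (move_right): buffer="oqnac" (len 5), cursors c1@1 c2@3, authorship .....
After op 3 (add_cursor(1)): buffer="oqnac" (len 5), cursors c1@1 c3@1 c2@3, authorship .....
After op 4 (insert('v')): buffer="ovvqnvac" (len 8), cursors c1@3 c3@3 c2@6, authorship .13..2..
Authorship (.=original, N=cursor N): . 1 3 . . 2 . .
Index 2: author = 3

Answer: cursor 3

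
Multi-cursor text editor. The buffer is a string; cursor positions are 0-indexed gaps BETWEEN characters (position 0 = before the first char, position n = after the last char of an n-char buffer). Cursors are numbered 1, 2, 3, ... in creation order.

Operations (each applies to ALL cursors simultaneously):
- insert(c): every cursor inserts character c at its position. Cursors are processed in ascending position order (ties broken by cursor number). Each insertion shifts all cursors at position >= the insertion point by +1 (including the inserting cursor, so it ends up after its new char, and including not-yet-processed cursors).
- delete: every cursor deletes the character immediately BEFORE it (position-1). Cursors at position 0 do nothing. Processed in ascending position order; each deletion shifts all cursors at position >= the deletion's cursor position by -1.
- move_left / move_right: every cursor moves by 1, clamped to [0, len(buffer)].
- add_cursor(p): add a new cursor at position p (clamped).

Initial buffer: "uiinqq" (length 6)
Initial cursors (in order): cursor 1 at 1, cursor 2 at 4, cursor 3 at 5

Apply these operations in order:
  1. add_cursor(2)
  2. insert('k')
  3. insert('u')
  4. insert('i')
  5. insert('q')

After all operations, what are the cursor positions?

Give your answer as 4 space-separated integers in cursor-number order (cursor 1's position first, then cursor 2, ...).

Answer: 5 16 21 10

Derivation:
After op 1 (add_cursor(2)): buffer="uiinqq" (len 6), cursors c1@1 c4@2 c2@4 c3@5, authorship ......
After op 2 (insert('k')): buffer="ukikinkqkq" (len 10), cursors c1@2 c4@4 c2@7 c3@9, authorship .1.4..2.3.
After op 3 (insert('u')): buffer="ukuikuinkuqkuq" (len 14), cursors c1@3 c4@6 c2@10 c3@13, authorship .11.44..22.33.
After op 4 (insert('i')): buffer="ukuiikuiinkuiqkuiq" (len 18), cursors c1@4 c4@8 c2@13 c3@17, authorship .111.444..222.333.
After op 5 (insert('q')): buffer="ukuiqikuiqinkuiqqkuiqq" (len 22), cursors c1@5 c4@10 c2@16 c3@21, authorship .1111.4444..2222.3333.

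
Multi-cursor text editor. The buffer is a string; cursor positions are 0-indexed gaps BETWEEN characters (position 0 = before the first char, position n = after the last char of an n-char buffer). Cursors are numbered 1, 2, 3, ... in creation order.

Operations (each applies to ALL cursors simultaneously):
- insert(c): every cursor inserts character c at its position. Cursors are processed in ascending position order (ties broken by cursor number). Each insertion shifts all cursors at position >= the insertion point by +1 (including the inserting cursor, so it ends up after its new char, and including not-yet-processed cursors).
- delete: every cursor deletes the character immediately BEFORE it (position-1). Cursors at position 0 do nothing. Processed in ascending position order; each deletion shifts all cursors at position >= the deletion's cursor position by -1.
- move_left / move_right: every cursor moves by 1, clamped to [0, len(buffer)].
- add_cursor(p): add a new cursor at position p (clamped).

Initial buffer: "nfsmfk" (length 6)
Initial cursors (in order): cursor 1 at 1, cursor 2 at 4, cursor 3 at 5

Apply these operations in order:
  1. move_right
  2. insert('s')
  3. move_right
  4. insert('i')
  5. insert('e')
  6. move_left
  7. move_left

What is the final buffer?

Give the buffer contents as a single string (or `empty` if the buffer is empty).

After op 1 (move_right): buffer="nfsmfk" (len 6), cursors c1@2 c2@5 c3@6, authorship ......
After op 2 (insert('s')): buffer="nfssmfsks" (len 9), cursors c1@3 c2@7 c3@9, authorship ..1...2.3
After op 3 (move_right): buffer="nfssmfsks" (len 9), cursors c1@4 c2@8 c3@9, authorship ..1...2.3
After op 4 (insert('i')): buffer="nfssimfskisi" (len 12), cursors c1@5 c2@10 c3@12, authorship ..1.1..2.233
After op 5 (insert('e')): buffer="nfssiemfskiesie" (len 15), cursors c1@6 c2@12 c3@15, authorship ..1.11..2.22333
After op 6 (move_left): buffer="nfssiemfskiesie" (len 15), cursors c1@5 c2@11 c3@14, authorship ..1.11..2.22333
After op 7 (move_left): buffer="nfssiemfskiesie" (len 15), cursors c1@4 c2@10 c3@13, authorship ..1.11..2.22333

Answer: nfssiemfskiesie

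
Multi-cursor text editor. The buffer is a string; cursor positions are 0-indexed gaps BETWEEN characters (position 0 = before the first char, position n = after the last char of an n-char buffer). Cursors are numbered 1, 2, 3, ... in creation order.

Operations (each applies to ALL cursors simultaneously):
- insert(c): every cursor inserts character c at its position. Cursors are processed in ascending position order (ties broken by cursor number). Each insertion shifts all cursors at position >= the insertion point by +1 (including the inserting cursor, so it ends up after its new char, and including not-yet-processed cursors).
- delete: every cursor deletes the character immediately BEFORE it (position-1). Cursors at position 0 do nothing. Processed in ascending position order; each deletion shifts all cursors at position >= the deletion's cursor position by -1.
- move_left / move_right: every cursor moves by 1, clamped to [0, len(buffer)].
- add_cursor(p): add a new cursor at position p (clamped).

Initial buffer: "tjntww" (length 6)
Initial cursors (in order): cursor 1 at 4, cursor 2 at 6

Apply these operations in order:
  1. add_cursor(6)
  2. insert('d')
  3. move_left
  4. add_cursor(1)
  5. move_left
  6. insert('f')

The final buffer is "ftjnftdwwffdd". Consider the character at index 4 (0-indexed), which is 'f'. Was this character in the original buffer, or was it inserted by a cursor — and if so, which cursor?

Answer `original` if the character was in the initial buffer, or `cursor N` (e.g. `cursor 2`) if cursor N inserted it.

Answer: cursor 1

Derivation:
After op 1 (add_cursor(6)): buffer="tjntww" (len 6), cursors c1@4 c2@6 c3@6, authorship ......
After op 2 (insert('d')): buffer="tjntdwwdd" (len 9), cursors c1@5 c2@9 c3@9, authorship ....1..23
After op 3 (move_left): buffer="tjntdwwdd" (len 9), cursors c1@4 c2@8 c3@8, authorship ....1..23
After op 4 (add_cursor(1)): buffer="tjntdwwdd" (len 9), cursors c4@1 c1@4 c2@8 c3@8, authorship ....1..23
After op 5 (move_left): buffer="tjntdwwdd" (len 9), cursors c4@0 c1@3 c2@7 c3@7, authorship ....1..23
After op 6 (insert('f')): buffer="ftjnftdwwffdd" (len 13), cursors c4@1 c1@5 c2@11 c3@11, authorship 4...1.1..2323
Authorship (.=original, N=cursor N): 4 . . . 1 . 1 . . 2 3 2 3
Index 4: author = 1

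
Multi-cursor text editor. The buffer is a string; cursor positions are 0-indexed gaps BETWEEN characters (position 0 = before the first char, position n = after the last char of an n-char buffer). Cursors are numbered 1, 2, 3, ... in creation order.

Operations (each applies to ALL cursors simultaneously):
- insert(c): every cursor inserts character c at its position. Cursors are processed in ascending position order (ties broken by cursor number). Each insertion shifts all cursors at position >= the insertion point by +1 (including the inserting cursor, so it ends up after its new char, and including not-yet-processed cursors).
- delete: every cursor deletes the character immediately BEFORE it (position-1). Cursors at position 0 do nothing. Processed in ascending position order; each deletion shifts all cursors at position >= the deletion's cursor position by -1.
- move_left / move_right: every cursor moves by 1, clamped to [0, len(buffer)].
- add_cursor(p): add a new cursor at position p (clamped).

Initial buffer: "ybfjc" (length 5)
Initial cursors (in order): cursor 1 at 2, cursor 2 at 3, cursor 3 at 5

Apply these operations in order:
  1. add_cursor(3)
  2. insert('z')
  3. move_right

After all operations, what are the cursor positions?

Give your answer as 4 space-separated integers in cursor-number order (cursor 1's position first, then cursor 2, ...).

Answer: 4 7 9 7

Derivation:
After op 1 (add_cursor(3)): buffer="ybfjc" (len 5), cursors c1@2 c2@3 c4@3 c3@5, authorship .....
After op 2 (insert('z')): buffer="ybzfzzjcz" (len 9), cursors c1@3 c2@6 c4@6 c3@9, authorship ..1.24..3
After op 3 (move_right): buffer="ybzfzzjcz" (len 9), cursors c1@4 c2@7 c4@7 c3@9, authorship ..1.24..3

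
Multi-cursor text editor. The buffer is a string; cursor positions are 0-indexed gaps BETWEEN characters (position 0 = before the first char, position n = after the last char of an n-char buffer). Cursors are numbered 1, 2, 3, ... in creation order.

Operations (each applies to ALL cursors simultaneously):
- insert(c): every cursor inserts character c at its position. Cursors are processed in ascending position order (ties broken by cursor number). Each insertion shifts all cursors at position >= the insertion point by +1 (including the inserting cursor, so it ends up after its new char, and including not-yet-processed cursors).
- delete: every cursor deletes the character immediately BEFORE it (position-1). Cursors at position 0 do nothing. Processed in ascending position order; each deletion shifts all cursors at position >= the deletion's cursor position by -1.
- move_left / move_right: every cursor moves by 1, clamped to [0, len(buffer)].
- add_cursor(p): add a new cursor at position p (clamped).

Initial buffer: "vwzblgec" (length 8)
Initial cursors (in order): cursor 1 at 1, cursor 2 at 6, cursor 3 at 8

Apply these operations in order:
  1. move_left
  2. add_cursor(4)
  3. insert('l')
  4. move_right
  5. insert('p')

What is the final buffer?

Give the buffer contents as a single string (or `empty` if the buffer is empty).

Answer: lvpwzbllplgpelcp

Derivation:
After op 1 (move_left): buffer="vwzblgec" (len 8), cursors c1@0 c2@5 c3@7, authorship ........
After op 2 (add_cursor(4)): buffer="vwzblgec" (len 8), cursors c1@0 c4@4 c2@5 c3@7, authorship ........
After op 3 (insert('l')): buffer="lvwzblllgelc" (len 12), cursors c1@1 c4@6 c2@8 c3@11, authorship 1....4.2..3.
After op 4 (move_right): buffer="lvwzblllgelc" (len 12), cursors c1@2 c4@7 c2@9 c3@12, authorship 1....4.2..3.
After op 5 (insert('p')): buffer="lvpwzbllplgpelcp" (len 16), cursors c1@3 c4@9 c2@12 c3@16, authorship 1.1...4.42.2.3.3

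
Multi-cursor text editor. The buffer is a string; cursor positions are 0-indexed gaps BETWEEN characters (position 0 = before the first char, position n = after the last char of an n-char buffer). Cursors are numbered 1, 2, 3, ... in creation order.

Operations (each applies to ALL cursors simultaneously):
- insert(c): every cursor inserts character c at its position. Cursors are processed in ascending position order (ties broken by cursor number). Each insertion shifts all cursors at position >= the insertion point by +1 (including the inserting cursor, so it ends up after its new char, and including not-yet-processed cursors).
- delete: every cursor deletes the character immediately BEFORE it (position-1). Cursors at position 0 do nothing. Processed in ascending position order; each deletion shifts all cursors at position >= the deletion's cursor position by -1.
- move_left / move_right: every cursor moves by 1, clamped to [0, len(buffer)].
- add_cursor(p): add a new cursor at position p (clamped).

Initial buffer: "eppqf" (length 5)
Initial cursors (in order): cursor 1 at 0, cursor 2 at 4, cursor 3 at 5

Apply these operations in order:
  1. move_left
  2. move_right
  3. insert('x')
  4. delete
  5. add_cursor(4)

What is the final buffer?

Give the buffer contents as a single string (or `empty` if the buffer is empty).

Answer: eppqf

Derivation:
After op 1 (move_left): buffer="eppqf" (len 5), cursors c1@0 c2@3 c3@4, authorship .....
After op 2 (move_right): buffer="eppqf" (len 5), cursors c1@1 c2@4 c3@5, authorship .....
After op 3 (insert('x')): buffer="exppqxfx" (len 8), cursors c1@2 c2@6 c3@8, authorship .1...2.3
After op 4 (delete): buffer="eppqf" (len 5), cursors c1@1 c2@4 c3@5, authorship .....
After op 5 (add_cursor(4)): buffer="eppqf" (len 5), cursors c1@1 c2@4 c4@4 c3@5, authorship .....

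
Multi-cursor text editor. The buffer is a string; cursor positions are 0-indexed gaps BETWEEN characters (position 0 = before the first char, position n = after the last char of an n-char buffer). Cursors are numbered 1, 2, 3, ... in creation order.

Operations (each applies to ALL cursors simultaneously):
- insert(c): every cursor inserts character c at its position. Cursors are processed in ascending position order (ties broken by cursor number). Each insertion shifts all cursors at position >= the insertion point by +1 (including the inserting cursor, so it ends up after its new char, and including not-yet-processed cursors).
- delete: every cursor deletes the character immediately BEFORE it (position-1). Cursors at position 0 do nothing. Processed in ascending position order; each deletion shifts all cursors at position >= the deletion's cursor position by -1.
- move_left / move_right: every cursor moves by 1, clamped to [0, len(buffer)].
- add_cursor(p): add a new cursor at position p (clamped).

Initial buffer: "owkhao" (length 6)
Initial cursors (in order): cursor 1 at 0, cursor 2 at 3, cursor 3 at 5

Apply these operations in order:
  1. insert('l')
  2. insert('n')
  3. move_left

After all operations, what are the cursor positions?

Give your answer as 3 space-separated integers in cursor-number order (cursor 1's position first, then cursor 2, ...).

After op 1 (insert('l')): buffer="lowklhalo" (len 9), cursors c1@1 c2@5 c3@8, authorship 1...2..3.
After op 2 (insert('n')): buffer="lnowklnhalno" (len 12), cursors c1@2 c2@7 c3@11, authorship 11...22..33.
After op 3 (move_left): buffer="lnowklnhalno" (len 12), cursors c1@1 c2@6 c3@10, authorship 11...22..33.

Answer: 1 6 10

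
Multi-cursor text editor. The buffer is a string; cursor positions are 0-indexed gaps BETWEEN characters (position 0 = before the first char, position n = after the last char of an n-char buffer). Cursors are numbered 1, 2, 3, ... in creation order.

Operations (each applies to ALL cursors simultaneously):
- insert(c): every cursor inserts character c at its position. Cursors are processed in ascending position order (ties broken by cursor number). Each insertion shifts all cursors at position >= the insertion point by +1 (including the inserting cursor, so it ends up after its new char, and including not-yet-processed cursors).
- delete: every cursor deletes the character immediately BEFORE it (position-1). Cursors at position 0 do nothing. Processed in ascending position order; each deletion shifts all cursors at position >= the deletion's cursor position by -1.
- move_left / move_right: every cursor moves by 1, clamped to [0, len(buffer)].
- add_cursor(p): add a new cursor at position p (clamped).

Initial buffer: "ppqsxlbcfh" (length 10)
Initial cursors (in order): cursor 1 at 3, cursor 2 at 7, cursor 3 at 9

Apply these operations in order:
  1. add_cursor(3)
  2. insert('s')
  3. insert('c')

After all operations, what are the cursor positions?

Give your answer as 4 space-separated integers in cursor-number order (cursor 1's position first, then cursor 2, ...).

Answer: 7 13 17 7

Derivation:
After op 1 (add_cursor(3)): buffer="ppqsxlbcfh" (len 10), cursors c1@3 c4@3 c2@7 c3@9, authorship ..........
After op 2 (insert('s')): buffer="ppqsssxlbscfsh" (len 14), cursors c1@5 c4@5 c2@10 c3@13, authorship ...14....2..3.
After op 3 (insert('c')): buffer="ppqssccsxlbsccfsch" (len 18), cursors c1@7 c4@7 c2@13 c3@17, authorship ...1414....22..33.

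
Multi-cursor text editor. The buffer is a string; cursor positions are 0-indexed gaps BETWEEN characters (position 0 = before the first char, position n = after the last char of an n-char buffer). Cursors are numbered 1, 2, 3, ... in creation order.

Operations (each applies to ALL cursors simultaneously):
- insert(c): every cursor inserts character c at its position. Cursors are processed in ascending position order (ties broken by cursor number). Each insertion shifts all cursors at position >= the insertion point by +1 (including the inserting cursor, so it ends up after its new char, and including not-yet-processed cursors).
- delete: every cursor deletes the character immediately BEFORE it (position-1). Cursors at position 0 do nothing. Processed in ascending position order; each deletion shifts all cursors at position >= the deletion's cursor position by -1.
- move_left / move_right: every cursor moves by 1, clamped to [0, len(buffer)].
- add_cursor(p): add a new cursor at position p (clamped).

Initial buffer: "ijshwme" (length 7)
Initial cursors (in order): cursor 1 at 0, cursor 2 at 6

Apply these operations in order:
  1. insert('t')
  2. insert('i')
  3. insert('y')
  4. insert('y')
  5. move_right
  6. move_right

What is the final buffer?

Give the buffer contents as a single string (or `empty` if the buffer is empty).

After op 1 (insert('t')): buffer="tijshwmte" (len 9), cursors c1@1 c2@8, authorship 1......2.
After op 2 (insert('i')): buffer="tiijshwmtie" (len 11), cursors c1@2 c2@10, authorship 11......22.
After op 3 (insert('y')): buffer="tiyijshwmtiye" (len 13), cursors c1@3 c2@12, authorship 111......222.
After op 4 (insert('y')): buffer="tiyyijshwmtiyye" (len 15), cursors c1@4 c2@14, authorship 1111......2222.
After op 5 (move_right): buffer="tiyyijshwmtiyye" (len 15), cursors c1@5 c2@15, authorship 1111......2222.
After op 6 (move_right): buffer="tiyyijshwmtiyye" (len 15), cursors c1@6 c2@15, authorship 1111......2222.

Answer: tiyyijshwmtiyye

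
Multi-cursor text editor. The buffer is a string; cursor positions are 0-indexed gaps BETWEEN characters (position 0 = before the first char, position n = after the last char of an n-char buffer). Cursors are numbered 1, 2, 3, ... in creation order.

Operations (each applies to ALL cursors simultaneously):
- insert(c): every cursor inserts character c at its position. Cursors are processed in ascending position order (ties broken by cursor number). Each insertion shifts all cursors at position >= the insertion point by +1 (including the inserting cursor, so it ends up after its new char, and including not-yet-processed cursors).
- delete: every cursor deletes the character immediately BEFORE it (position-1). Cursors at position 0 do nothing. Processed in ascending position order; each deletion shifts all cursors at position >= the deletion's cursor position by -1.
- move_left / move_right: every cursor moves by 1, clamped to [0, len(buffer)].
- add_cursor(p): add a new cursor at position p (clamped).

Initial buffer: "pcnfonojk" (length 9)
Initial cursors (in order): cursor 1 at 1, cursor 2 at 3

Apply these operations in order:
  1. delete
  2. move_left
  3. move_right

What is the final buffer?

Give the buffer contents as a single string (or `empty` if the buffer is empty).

After op 1 (delete): buffer="cfonojk" (len 7), cursors c1@0 c2@1, authorship .......
After op 2 (move_left): buffer="cfonojk" (len 7), cursors c1@0 c2@0, authorship .......
After op 3 (move_right): buffer="cfonojk" (len 7), cursors c1@1 c2@1, authorship .......

Answer: cfonojk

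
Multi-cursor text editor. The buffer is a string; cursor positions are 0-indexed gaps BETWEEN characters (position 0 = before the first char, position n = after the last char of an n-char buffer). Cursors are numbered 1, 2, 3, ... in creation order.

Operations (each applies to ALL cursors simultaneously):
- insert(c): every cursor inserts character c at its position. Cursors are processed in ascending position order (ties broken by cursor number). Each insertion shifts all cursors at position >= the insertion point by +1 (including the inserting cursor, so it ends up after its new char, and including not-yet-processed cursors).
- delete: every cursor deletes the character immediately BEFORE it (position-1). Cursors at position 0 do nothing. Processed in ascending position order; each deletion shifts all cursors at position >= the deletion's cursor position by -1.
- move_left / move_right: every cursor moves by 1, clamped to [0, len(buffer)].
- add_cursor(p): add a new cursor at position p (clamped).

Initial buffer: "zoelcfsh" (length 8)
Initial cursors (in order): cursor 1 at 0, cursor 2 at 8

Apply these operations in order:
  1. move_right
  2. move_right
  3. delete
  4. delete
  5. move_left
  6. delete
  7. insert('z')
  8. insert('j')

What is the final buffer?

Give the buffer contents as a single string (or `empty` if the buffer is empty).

After op 1 (move_right): buffer="zoelcfsh" (len 8), cursors c1@1 c2@8, authorship ........
After op 2 (move_right): buffer="zoelcfsh" (len 8), cursors c1@2 c2@8, authorship ........
After op 3 (delete): buffer="zelcfs" (len 6), cursors c1@1 c2@6, authorship ......
After op 4 (delete): buffer="elcf" (len 4), cursors c1@0 c2@4, authorship ....
After op 5 (move_left): buffer="elcf" (len 4), cursors c1@0 c2@3, authorship ....
After op 6 (delete): buffer="elf" (len 3), cursors c1@0 c2@2, authorship ...
After op 7 (insert('z')): buffer="zelzf" (len 5), cursors c1@1 c2@4, authorship 1..2.
After op 8 (insert('j')): buffer="zjelzjf" (len 7), cursors c1@2 c2@6, authorship 11..22.

Answer: zjelzjf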